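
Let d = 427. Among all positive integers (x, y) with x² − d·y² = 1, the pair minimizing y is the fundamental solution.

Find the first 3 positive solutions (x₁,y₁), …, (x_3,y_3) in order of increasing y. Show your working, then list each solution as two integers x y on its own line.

62 3
7687 372
953126 46125

[20; 1,1,1,40] for √427; ℓ=4 ⇒ convergent index 3
step 0: (20, 1)  from 20·(1,0) + (0,1)
step 1: (21, 1)  from 1·(20,1) + (1,0)
step 2: (41, 2)  from 1·(21,1) + (20,1)
step 3: (62, 3)  from 1·(41,2) + (21,1)
fundamental: x₁=62, y₁=3  (since 3844 − 427·9 = 1)
(x_2, y_2) = (62·62 + 427·3·3, 62·3 + 3·62) = (7687, 372)
(x_3, y_3) = (62·7687 + 427·3·372, 62·372 + 3·7687) = (953126, 46125)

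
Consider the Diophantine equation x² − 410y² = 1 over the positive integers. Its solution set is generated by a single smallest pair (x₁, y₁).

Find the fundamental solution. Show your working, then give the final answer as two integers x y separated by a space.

81 4

√410 → a₀=20, period (4,40); ℓ=2 even so k=1
a_0=20:  p_0=20·1+0=20,  q_0=20·0+1=1
a_1=4:  p_1=4·20+1=81,  q_1=4·1+0=4
fundamental: x₁=81, y₁=4  (since 6561 − 410·16 = 1)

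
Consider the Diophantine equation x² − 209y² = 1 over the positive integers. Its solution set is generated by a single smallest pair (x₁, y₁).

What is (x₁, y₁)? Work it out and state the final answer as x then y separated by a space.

√209 = [14; 2,5,3,2,3,5,2,28, …], period ℓ=8 (even) → k=7
i=0: a=14 ⇒ p=14, q=1
i=1: a=2 ⇒ p=29, q=2
…
i=3: a=3 ⇒ p=506, q=35
i=4: a=2 ⇒ p=1171, q=81
…
i=6: a=5 ⇒ p=21266, q=1471
i=7: a=2 ⇒ p=46551, q=3220
(x₁, y₁) = (46551, 3220);  46551² − 209·3220² = 1 ✓

46551 3220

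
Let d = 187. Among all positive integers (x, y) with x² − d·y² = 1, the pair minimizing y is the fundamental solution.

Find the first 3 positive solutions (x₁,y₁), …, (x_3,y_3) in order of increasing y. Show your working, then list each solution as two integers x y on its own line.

d=187: √d = [13; 1,2,13,2,1,26] (ℓ=6, even), read p_5/q_5
k=0  a_k=13  p_k/q_k = 13/1
…
k=3  a_k=13  p_k/q_k = 547/40
k=4  a_k=2  p_k/q_k = 1135/83
k=5  a_k=1  p_k/q_k = 1682/123
fundamental: x₁=1682, y₁=123  (since 2829124 − 187·15129 = 1)
(1682+123√187)^2 = 5658247 + 413772√187
(1682+123√187)^3 = 19034341226 + 1391928885√187

1682 123
5658247 413772
19034341226 1391928885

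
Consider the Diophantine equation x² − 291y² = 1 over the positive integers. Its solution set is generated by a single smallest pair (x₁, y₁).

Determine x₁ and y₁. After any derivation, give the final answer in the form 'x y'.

√291 = [17; 17,34, …], period ℓ=2 (even) → k=1
k=0  a_k=17  p_k/q_k = 17/1
k=1  a_k=17  p_k/q_k = 290/17
→ (290, 17).  Check: 290²=84100, 291·17²=84099, difference 1.

290 17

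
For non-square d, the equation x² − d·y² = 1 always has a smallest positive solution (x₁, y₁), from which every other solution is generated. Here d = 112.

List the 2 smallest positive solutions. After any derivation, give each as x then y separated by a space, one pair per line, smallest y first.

127 12
32257 3048

[10; 1,1,2,1,1,20] for √112; ℓ=6 ⇒ convergent index 5
i=0: a=10 ⇒ p=10, q=1
i=1: a=1 ⇒ p=11, q=1
i=2: a=1 ⇒ p=21, q=2
i=3: a=2 ⇒ p=53, q=5
i=4: a=1 ⇒ p=74, q=7
i=5: a=1 ⇒ p=127, q=12
fundamental: x₁=127, y₁=12  (since 16129 − 112·144 = 1)
n=2: (127,12)∘(127,12) = (127·127+112·12·12, 127·12+12·127) = (32257,3048)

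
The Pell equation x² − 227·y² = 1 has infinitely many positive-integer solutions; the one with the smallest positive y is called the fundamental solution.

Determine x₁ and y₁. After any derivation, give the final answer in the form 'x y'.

√227 → a₀=15, period (15,30); ℓ=2 even so k=1
step 0: (15, 1)  from 15·(1,0) + (0,1)
step 1: (226, 15)  from 15·(15,1) + (1,0)
→ (226, 15).  Check: 226²=51076, 227·15²=51075, difference 1.

226 15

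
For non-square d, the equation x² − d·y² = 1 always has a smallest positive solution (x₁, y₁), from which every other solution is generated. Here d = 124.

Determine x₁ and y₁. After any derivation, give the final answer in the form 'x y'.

4620799 414960

[11; 7,2,1,1,1,…,2,7,22] for √124; ℓ=16 ⇒ convergent index 15
step 0: (11, 1)  from 11·(1,0) + (0,1)
step 1: (78, 7)  from 7·(11,1) + (1,0)
step 2: (167, 15)  from 2·(78,7) + (11,1)
step 3: (245, 22)  from 1·(167,15) + (78,7)
step 4: (412, 37)  from 1·(245,22) + (167,15)
step 5: (657, 59)  from 1·(412,37) + (245,22)
step 6: (2383, 214)  from 3·(657,59) + (412,37)
…
step 9: (17583, 1579)  from 1·(14543,1306) + (3040,273)
step 10: (67292, 6043)  from 3·(17583,1579) + (14543,1306)
step 11: (84875, 7622)  from 1·(67292,6043) + (17583,1579)
step 12: (152167, 13665)  from 1·(84875,7622) + (67292,6043)
step 13: (237042, 21287)  from 1·(152167,13665) + (84875,7622)
step 14: (626251, 56239)  from 2·(237042,21287) + (152167,13665)
step 15: (4620799, 414960)  from 7·(626251,56239) + (237042,21287)
(x₁, y₁) = (4620799, 414960);  4620799² − 124·414960² = 1 ✓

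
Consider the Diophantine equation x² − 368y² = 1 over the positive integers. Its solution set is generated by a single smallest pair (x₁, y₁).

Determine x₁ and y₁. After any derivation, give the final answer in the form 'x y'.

1151 60

√368 = [19; 5,2,5,38, …], period ℓ=4 (even) → k=3
k=0  a_k=19  p_k/q_k = 19/1
k=1  a_k=5  p_k/q_k = 96/5
k=2  a_k=2  p_k/q_k = 211/11
k=3  a_k=5  p_k/q_k = 1151/60
fundamental: x₁=1151, y₁=60  (since 1324801 − 368·3600 = 1)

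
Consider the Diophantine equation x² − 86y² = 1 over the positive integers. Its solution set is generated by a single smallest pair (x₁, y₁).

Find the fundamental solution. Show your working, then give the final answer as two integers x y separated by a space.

[9; 3,1,1,1,8,1,1,1,3,18] for √86; ℓ=10 ⇒ convergent index 9
i=0: a=9 ⇒ p=9, q=1
i=1: a=3 ⇒ p=28, q=3
i=2: a=1 ⇒ p=37, q=4
i=3: a=1 ⇒ p=65, q=7
…
i=5: a=8 ⇒ p=881, q=95
i=6: a=1 ⇒ p=983, q=106
…
i=8: a=1 ⇒ p=2847, q=307
i=9: a=3 ⇒ p=10405, q=1122
(x₁, y₁) = (10405, 1122);  10405² − 86·1122² = 1 ✓

10405 1122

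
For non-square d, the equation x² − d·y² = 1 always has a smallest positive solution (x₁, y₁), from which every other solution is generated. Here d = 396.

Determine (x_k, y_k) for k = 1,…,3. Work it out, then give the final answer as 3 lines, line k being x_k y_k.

199 10
79201 3980
31521799 1584030

√396 = [19; 1,8,1,38, …], period ℓ=4 (even) → k=3
k=0  a_k=19  p_k/q_k = 19/1
…
k=2  a_k=8  p_k/q_k = 179/9
k=3  a_k=1  p_k/q_k = 199/10
fundamental: x₁=199, y₁=10  (since 39601 − 396·100 = 1)
(x_2, y_2) = (199·199 + 396·10·10, 199·10 + 10·199) = (79201, 3980)
(x_3, y_3) = (199·79201 + 396·10·3980, 199·3980 + 10·79201) = (31521799, 1584030)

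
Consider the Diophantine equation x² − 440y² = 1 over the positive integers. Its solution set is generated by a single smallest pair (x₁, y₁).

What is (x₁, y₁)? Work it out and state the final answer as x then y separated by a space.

d=440: √d = [20; 1,40] (ℓ=2, even), read p_1/q_1
a_0=20:  p_0=20·1+0=20,  q_0=20·0+1=1
a_1=1:  p_1=1·20+1=21,  q_1=1·1+0=1
fundamental: x₁=21, y₁=1  (since 441 − 440·1 = 1)

21 1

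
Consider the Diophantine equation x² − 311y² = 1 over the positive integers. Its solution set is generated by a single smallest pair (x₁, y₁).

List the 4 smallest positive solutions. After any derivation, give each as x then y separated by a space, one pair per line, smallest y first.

16883880 957397
570130807708799 32329152120720
19252040283316857636360 1091683049815963029803
650098275797375082487964044801 36863691222253451430108430560

d=311: √d = [17; 1,1,1,2,1,…,1,1,34] (ℓ=16, even), read p_15/q_15
step 0: (17, 1)  from 17·(1,0) + (0,1)
…
step 3: (53, 3)  from 1·(35,2) + (18,1)
…
step 5: (194, 11)  from 1·(141,8) + (53,3)
step 6: (1305, 74)  from 6·(194,11) + (141,8)
step 7: (4109, 233)  from 3·(1305,74) + (194,11)
step 8: (71158, 4035)  from 17·(4109,233) + (1305,74)
step 9: (217583, 12338)  from 3·(71158,4035) + (4109,233)
step 10: (1376656, 78063)  from 6·(217583,12338) + (71158,4035)
step 11: (1594239, 90401)  from 1·(1376656,78063) + (217583,12338)
step 12: (4565134, 258865)  from 2·(1594239,90401) + (1376656,78063)
step 13: (6159373, 349266)  from 1·(4565134,258865) + (1594239,90401)
step 14: (10724507, 608131)  from 1·(6159373,349266) + (4565134,258865)
step 15: (16883880, 957397)  from 1·(10724507,608131) + (6159373,349266)
→ (16883880, 957397).  Check: 16883880²=285065403854400, 311·957397²=285065403854399, difference 1.
k=2:  x_2 = 16883880·16883880+311·957397·957397 = 570130807708799,  y_2 = 16883880·957397+957397·16883880 = 32329152120720
k=3:  x_3 = 16883880·570130807708799+311·957397·32329152120720 = 19252040283316857636360,  y_3 = 16883880·32329152120720+957397·570130807708799 = 1091683049815963029803
k=4:  x_4 = 16883880·19252040283316857636360+311·957397·1091683049815963029803 = 650098275797375082487964044801,  y_4 = 16883880·1091683049815963029803+957397·19252040283316857636360 = 36863691222253451430108430560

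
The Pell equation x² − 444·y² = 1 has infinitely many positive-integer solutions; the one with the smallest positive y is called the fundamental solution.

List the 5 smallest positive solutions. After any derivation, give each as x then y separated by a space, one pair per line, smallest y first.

√444 → a₀=21, period (14,42); ℓ=2 even so k=1
a_0=21:  p_0=21·1+0=21,  q_0=21·0+1=1
a_1=14:  p_1=14·21+1=295,  q_1=14·1+0=14
fundamental: x₁=295, y₁=14  (since 87025 − 444·196 = 1)
k=2:  x_2 = 295·295+444·14·14 = 174049,  y_2 = 295·14+14·295 = 8260
k=3:  x_3 = 295·174049+444·14·8260 = 102688615,  y_3 = 295·8260+14·174049 = 4873386
k=4:  x_4 = 295·102688615+444·14·4873386 = 60586108801,  y_4 = 295·4873386+14·102688615 = 2875289480
k=5:  x_5 = 295·60586108801+444·14·2875289480 = 35745701503975,  y_5 = 295·2875289480+14·60586108801 = 1696415919814

295 14
174049 8260
102688615 4873386
60586108801 2875289480
35745701503975 1696415919814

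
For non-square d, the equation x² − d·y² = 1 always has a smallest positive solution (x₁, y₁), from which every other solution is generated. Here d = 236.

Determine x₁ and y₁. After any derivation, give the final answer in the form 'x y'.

561799 36570

√236 = [15; 2,1,3,5,1,6,1,5,3,1,2,30, …], period ℓ=12 (even) → k=11
a_0=15:  p_0=15·1+0=15,  q_0=15·0+1=1
…
a_3=3:  p_3=3·46+31=169,  q_3=3·3+2=11
…
a_5=1:  p_5=1·891+169=1060,  q_5=1·58+11=69
a_6=6:  p_6=6·1060+891=7251,  q_6=6·69+58=472
a_7=1:  p_7=1·7251+1060=8311,  q_7=1·472+69=541
…
a_10=1:  p_10=1·154729+48806=203535,  q_10=1·10072+3177=13249
a_11=2:  p_11=2·203535+154729=561799,  q_11=2·13249+10072=36570
fundamental: x₁=561799, y₁=36570  (since 315618116401 − 236·1337364900 = 1)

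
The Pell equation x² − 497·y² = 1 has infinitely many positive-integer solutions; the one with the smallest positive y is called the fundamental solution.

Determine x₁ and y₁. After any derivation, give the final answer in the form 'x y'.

√497 = [22; 3,2,2,5,6,5,2,2,3,44, …], period ℓ=10 (even) → k=9
a_0=22:  p_0=22·1+0=22,  q_0=22·0+1=1
…
a_2=2:  p_2=2·67+22=156,  q_2=2·3+1=7
a_3=2:  p_3=2·156+67=379,  q_3=2·7+3=17
a_4=5:  p_4=5·379+156=2051,  q_4=5·17+7=92
…
a_8=2:  p_8=2·143637+65476=352750,  q_8=2·6443+2937=15823
a_9=3:  p_9=3·352750+143637=1201887,  q_9=3·15823+6443=53912
fundamental: x₁=1201887, y₁=53912  (since 1444532360769 − 497·2906503744 = 1)

1201887 53912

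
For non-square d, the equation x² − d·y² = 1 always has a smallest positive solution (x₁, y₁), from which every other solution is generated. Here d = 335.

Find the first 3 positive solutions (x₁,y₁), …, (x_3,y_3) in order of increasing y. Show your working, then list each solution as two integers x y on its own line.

√335 = [18; 3,3,3,36, …], period ℓ=4 (even) → k=3
step 0: (18, 1)  from 18·(1,0) + (0,1)
step 1: (55, 3)  from 3·(18,1) + (1,0)
step 2: (183, 10)  from 3·(55,3) + (18,1)
step 3: (604, 33)  from 3·(183,10) + (55,3)
fundamental: x₁=604, y₁=33  (since 364816 − 335·1089 = 1)
(604+33√335)^2 = 729631 + 39864√335
(604+33√335)^3 = 881393644 + 48155679√335

604 33
729631 39864
881393644 48155679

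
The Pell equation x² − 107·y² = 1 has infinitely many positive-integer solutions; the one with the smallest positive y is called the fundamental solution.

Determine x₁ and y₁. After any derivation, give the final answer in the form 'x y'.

962 93

d=107: √d = [10; 2,1,9,1,2,20] (ℓ=6, even), read p_5/q_5
i=0: a=10 ⇒ p=10, q=1
i=1: a=2 ⇒ p=21, q=2
…
i=3: a=9 ⇒ p=300, q=29
i=4: a=1 ⇒ p=331, q=32
i=5: a=2 ⇒ p=962, q=93
fundamental: x₁=962, y₁=93  (since 925444 − 107·8649 = 1)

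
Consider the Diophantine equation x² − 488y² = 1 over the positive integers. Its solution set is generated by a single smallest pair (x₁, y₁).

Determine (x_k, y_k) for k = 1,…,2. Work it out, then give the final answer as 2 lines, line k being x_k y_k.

d=488: √d = [22; 11,44] (ℓ=2, even), read p_1/q_1
a_0=22:  p_0=22·1+0=22,  q_0=22·0+1=1
a_1=11:  p_1=11·22+1=243,  q_1=11·1+0=11
(x₁, y₁) = (243, 11);  243² − 488·11² = 1 ✓
(243+11√488)^2 = 118097 + 5346√488

243 11
118097 5346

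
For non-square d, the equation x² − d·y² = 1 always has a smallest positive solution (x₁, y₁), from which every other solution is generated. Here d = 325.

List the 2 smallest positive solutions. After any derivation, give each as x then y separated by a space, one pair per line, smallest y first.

d=325: √d = [18; 36] (ℓ=1, odd), read p_1/q_1
step 0: (18, 1)  from 18·(1,0) + (0,1)
step 1: (649, 36)  from 36·(18,1) + (1,0)
(x₁, y₁) = (649, 36);  649² − 325·36² = 1 ✓
n=2: (649,36)∘(649,36) = (649·649+325·36·36, 649·36+36·649) = (842401,46728)

649 36
842401 46728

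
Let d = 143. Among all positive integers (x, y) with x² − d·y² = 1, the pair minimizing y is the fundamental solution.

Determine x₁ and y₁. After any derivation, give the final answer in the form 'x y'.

√143 = [11; 1,22, …], period ℓ=2 (even) → k=1
i=0: a=11 ⇒ p=11, q=1
i=1: a=1 ⇒ p=12, q=1
→ (12, 1).  Check: 12²=144, 143·1²=143, difference 1.

12 1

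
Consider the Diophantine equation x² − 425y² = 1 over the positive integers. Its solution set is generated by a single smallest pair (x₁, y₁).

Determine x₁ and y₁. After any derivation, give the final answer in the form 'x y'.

143649 6968

d=425: √d = [20; 1,1,1,1,1,1,40] (ℓ=7, odd), read p_13/q_13
k=0  a_k=20  p_k/q_k = 20/1
k=1  a_k=1  p_k/q_k = 21/1
k=2  a_k=1  p_k/q_k = 41/2
…
k=5  a_k=1  p_k/q_k = 165/8
k=6  a_k=1  p_k/q_k = 268/13
…
k=8  a_k=1  p_k/q_k = 11153/541
k=9  a_k=1  p_k/q_k = 22038/1069
k=10  a_k=1  p_k/q_k = 33191/1610
k=11  a_k=1  p_k/q_k = 55229/2679
k=12  a_k=1  p_k/q_k = 88420/4289
k=13  a_k=1  p_k/q_k = 143649/6968
fundamental: x₁=143649, y₁=6968  (since 20635035201 − 425·48553024 = 1)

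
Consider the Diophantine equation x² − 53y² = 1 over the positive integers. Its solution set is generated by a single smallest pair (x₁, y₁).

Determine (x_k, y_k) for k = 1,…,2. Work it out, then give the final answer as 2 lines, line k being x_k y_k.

√53 = [7; 3,1,1,3,14, …], period ℓ=5 (odd) → k=9
step 0: (7, 1)  from 7·(1,0) + (0,1)
…
step 2: (29, 4)  from 1·(22,3) + (7,1)
…
step 6: (7979, 1096)  from 3·(2599,357) + (182,25)
…
step 8: (18557, 2549)  from 1·(10578,1453) + (7979,1096)
step 9: (66249, 9100)  from 3·(18557,2549) + (10578,1453)
→ (66249, 9100).  Check: 66249²=4388930001, 53·9100²=4388930000, difference 1.
n=2: (66249,9100)∘(66249,9100) = (66249·66249+53·9100·9100, 66249·9100+9100·66249) = (8777860001,1205731800)

66249 9100
8777860001 1205731800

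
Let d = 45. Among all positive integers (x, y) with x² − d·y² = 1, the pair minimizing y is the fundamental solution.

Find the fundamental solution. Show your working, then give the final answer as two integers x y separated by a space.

√45 = [6; 1,2,2,2,1,12, …], period ℓ=6 (even) → k=5
i=0: a=6 ⇒ p=6, q=1
i=1: a=1 ⇒ p=7, q=1
…
i=3: a=2 ⇒ p=47, q=7
i=4: a=2 ⇒ p=114, q=17
i=5: a=1 ⇒ p=161, q=24
fundamental: x₁=161, y₁=24  (since 25921 − 45·576 = 1)

161 24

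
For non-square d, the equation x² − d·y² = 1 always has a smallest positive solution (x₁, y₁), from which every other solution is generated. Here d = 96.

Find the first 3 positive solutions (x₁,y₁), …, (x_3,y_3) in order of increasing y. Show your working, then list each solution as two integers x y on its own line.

49 5
4801 490
470449 48015

[9; 1,3,1,18] for √96; ℓ=4 ⇒ convergent index 3
a_0=9:  p_0=9·1+0=9,  q_0=9·0+1=1
…
a_2=3:  p_2=3·10+9=39,  q_2=3·1+1=4
a_3=1:  p_3=1·39+10=49,  q_3=1·4+1=5
fundamental: x₁=49, y₁=5  (since 2401 − 96·25 = 1)
n=2: (49,5)∘(49,5) = (49·49+96·5·5, 49·5+5·49) = (4801,490)
n=3: (4801,490)∘(49,5) = (49·4801+96·5·490, 49·490+5·4801) = (470449,48015)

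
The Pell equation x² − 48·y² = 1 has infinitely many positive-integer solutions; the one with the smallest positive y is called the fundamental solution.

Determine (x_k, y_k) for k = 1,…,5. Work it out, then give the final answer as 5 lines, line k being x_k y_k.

7 1
97 14
1351 195
18817 2716
262087 37829

[6; 1,12] for √48; ℓ=2 ⇒ convergent index 1
k=0  a_k=6  p_k/q_k = 6/1
k=1  a_k=1  p_k/q_k = 7/1
(x₁, y₁) = (7, 1);  7² − 48·1² = 1 ✓
k=2:  x_2 = 7·7+48·1·1 = 97,  y_2 = 7·1+1·7 = 14
k=3:  x_3 = 7·97+48·1·14 = 1351,  y_3 = 7·14+1·97 = 195
k=4:  x_4 = 7·1351+48·1·195 = 18817,  y_4 = 7·195+1·1351 = 2716
k=5:  x_5 = 7·18817+48·1·2716 = 262087,  y_5 = 7·2716+1·18817 = 37829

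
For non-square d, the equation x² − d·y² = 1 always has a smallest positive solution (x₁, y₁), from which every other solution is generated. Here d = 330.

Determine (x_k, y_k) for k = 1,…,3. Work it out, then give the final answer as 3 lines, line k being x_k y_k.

109 6
23761 1308
5179789 285138

√330 → a₀=18, period (6,36); ℓ=2 even so k=1
a_0=18:  p_0=18·1+0=18,  q_0=18·0+1=1
a_1=6:  p_1=6·18+1=109,  q_1=6·1+0=6
(x₁, y₁) = (109, 6);  109² − 330·6² = 1 ✓
k=2:  x_2 = 109·109+330·6·6 = 23761,  y_2 = 109·6+6·109 = 1308
k=3:  x_3 = 109·23761+330·6·1308 = 5179789,  y_3 = 109·1308+6·23761 = 285138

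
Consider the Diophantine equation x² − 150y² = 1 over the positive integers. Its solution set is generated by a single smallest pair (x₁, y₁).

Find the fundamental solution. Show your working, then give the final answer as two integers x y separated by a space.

49 4

[12; 4,24] for √150; ℓ=2 ⇒ convergent index 1
a_0=12:  p_0=12·1+0=12,  q_0=12·0+1=1
a_1=4:  p_1=4·12+1=49,  q_1=4·1+0=4
→ (49, 4).  Check: 49²=2401, 150·4²=2400, difference 1.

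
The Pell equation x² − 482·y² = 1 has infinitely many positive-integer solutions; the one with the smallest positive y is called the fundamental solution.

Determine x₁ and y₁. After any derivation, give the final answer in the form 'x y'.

483 22

√482 = [21; 1,20,1,42, …], period ℓ=4 (even) → k=3
k=0  a_k=21  p_k/q_k = 21/1
k=1  a_k=1  p_k/q_k = 22/1
k=2  a_k=20  p_k/q_k = 461/21
k=3  a_k=1  p_k/q_k = 483/22
(x₁, y₁) = (483, 22);  483² − 482·22² = 1 ✓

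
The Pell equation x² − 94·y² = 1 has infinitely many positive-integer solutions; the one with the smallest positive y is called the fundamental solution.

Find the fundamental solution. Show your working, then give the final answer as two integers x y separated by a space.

√94 = [9; 1,2,3,1,1,…,2,1,18, …], period ℓ=16 (even) → k=15
step 0: (9, 1)  from 9·(1,0) + (0,1)
…
step 6: (1241, 128)  from 5·(223,23) + (126,13)
…
step 10: (85038, 8771)  from 5·(14417,1487) + (12953,1336)
…
step 12: (184493, 19029)  from 1·(99455,10258) + (85038,8771)
…
step 14: (1490361, 153719)  from 2·(652934,67345) + (184493,19029)
step 15: (2143295, 221064)  from 1·(1490361,153719) + (652934,67345)
(x₁, y₁) = (2143295, 221064);  2143295² − 94·221064² = 1 ✓

2143295 221064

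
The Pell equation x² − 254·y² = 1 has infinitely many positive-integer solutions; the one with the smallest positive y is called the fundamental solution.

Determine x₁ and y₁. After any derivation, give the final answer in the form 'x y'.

d=254: √d = [15; 1,14,1,30] (ℓ=4, even), read p_3/q_3
a_0=15:  p_0=15·1+0=15,  q_0=15·0+1=1
a_1=1:  p_1=1·15+1=16,  q_1=1·1+0=1
a_2=14:  p_2=14·16+15=239,  q_2=14·1+1=15
a_3=1:  p_3=1·239+16=255,  q_3=1·15+1=16
→ (255, 16).  Check: 255²=65025, 254·16²=65024, difference 1.

255 16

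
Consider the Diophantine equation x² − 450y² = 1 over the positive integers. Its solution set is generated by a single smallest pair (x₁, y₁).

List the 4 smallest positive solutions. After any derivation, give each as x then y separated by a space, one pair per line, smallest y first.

19601 924
768398401 36222648
30122754096401 1420000245972
1180872205318713601 55666849606371696

d=450: √d = [21; 4,1,2,4,2,1,4,42] (ℓ=8, even), read p_7/q_7
step 0: (21, 1)  from 21·(1,0) + (0,1)
step 1: (85, 4)  from 4·(21,1) + (1,0)
step 2: (106, 5)  from 1·(85,4) + (21,1)
…
step 5: (2885, 136)  from 2·(1294,61) + (297,14)
step 6: (4179, 197)  from 1·(2885,136) + (1294,61)
step 7: (19601, 924)  from 4·(4179,197) + (2885,136)
fundamental: x₁=19601, y₁=924  (since 384199201 − 450·853776 = 1)
(x_2, y_2) = (19601·19601 + 450·924·924, 19601·924 + 924·19601) = (768398401, 36222648)
(x_3, y_3) = (19601·768398401 + 450·924·36222648, 19601·36222648 + 924·768398401) = (30122754096401, 1420000245972)
(x_4, y_4) = (19601·30122754096401 + 450·924·1420000245972, 19601·1420000245972 + 924·30122754096401) = (1180872205318713601, 55666849606371696)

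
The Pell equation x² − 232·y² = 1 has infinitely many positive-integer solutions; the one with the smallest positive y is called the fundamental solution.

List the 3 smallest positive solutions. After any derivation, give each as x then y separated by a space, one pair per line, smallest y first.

d=232: √d = [15; 4,3,7,3,4,30] (ℓ=6, even), read p_5/q_5
a_0=15:  p_0=15·1+0=15,  q_0=15·0+1=1
…
a_2=3:  p_2=3·61+15=198,  q_2=3·4+1=13
…
a_4=3:  p_4=3·1447+198=4539,  q_4=3·95+13=298
a_5=4:  p_5=4·4539+1447=19603,  q_5=4·298+95=1287
fundamental: x₁=19603, y₁=1287  (since 384277609 − 232·1656369 = 1)
(19603+1287√232)^2 = 768555217 + 50458122√232
(19603+1287√232)^3 = 30131975818099 + 1978261129845√232

19603 1287
768555217 50458122
30131975818099 1978261129845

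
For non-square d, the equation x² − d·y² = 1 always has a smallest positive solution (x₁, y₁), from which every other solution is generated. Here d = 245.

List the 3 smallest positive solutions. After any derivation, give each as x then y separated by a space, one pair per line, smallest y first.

51841 3312
5374978561 343394784
557288527109761 35603857991376

d=245: √d = [15; 1,1,1,7,6,7,1,1,1,30] (ℓ=10, even), read p_9/q_9
step 0: (15, 1)  from 15·(1,0) + (0,1)
step 1: (16, 1)  from 1·(15,1) + (1,0)
step 2: (31, 2)  from 1·(16,1) + (15,1)
step 3: (47, 3)  from 1·(31,2) + (16,1)
step 4: (360, 23)  from 7·(47,3) + (31,2)
step 5: (2207, 141)  from 6·(360,23) + (47,3)
step 6: (15809, 1010)  from 7·(2207,141) + (360,23)
step 7: (18016, 1151)  from 1·(15809,1010) + (2207,141)
step 8: (33825, 2161)  from 1·(18016,1151) + (15809,1010)
step 9: (51841, 3312)  from 1·(33825,2161) + (18016,1151)
→ (51841, 3312).  Check: 51841²=2687489281, 245·3312²=2687489280, difference 1.
(x_2, y_2) = (51841·51841 + 245·3312·3312, 51841·3312 + 3312·51841) = (5374978561, 343394784)
(x_3, y_3) = (51841·5374978561 + 245·3312·343394784, 51841·343394784 + 3312·5374978561) = (557288527109761, 35603857991376)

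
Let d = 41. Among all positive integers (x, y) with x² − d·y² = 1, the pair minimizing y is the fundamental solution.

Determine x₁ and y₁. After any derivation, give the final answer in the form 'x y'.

2049 320

√41 → a₀=6, period (2,2,12); ℓ=3 odd so k=5
a_0=6:  p_0=6·1+0=6,  q_0=6·0+1=1
…
a_2=2:  p_2=2·13+6=32,  q_2=2·2+1=5
a_3=12:  p_3=12·32+13=397,  q_3=12·5+2=62
a_4=2:  p_4=2·397+32=826,  q_4=2·62+5=129
a_5=2:  p_5=2·826+397=2049,  q_5=2·129+62=320
→ (2049, 320).  Check: 2049²=4198401, 41·320²=4198400, difference 1.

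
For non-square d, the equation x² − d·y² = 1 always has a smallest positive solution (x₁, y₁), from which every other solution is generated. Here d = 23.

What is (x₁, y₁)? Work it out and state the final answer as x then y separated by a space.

24 5

√23 = [4; 1,3,1,8, …], period ℓ=4 (even) → k=3
a_0=4:  p_0=4·1+0=4,  q_0=4·0+1=1
a_1=1:  p_1=1·4+1=5,  q_1=1·1+0=1
a_2=3:  p_2=3·5+4=19,  q_2=3·1+1=4
a_3=1:  p_3=1·19+5=24,  q_3=1·4+1=5
(x₁, y₁) = (24, 5);  24² − 23·5² = 1 ✓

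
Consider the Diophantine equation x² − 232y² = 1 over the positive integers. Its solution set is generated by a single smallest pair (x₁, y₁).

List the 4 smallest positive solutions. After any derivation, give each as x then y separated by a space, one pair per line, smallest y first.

19603 1287
768555217 50458122
30131975818099 1978261129845
1181354243155834177 77559705806244948

√232 = [15; 4,3,7,3,4,30, …], period ℓ=6 (even) → k=5
i=0: a=15 ⇒ p=15, q=1
i=1: a=4 ⇒ p=61, q=4
…
i=4: a=3 ⇒ p=4539, q=298
i=5: a=4 ⇒ p=19603, q=1287
→ (19603, 1287).  Check: 19603²=384277609, 232·1287²=384277608, difference 1.
(19603+1287√232)^2 = 768555217 + 50458122√232
(19603+1287√232)^3 = 30131975818099 + 1978261129845√232
(19603+1287√232)^4 = 1181354243155834177 + 77559705806244948√232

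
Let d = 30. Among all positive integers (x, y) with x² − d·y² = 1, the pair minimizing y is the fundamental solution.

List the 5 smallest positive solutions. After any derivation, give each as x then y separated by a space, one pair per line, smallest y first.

√30 = [5; 2,10, …], period ℓ=2 (even) → k=1
i=0: a=5 ⇒ p=5, q=1
i=1: a=2 ⇒ p=11, q=2
→ (11, 2).  Check: 11²=121, 30·2²=120, difference 1.
(x_2, y_2) = (11·11 + 30·2·2, 11·2 + 2·11) = (241, 44)
(x_3, y_3) = (11·241 + 30·2·44, 11·44 + 2·241) = (5291, 966)
(x_4, y_4) = (11·5291 + 30·2·966, 11·966 + 2·5291) = (116161, 21208)
(x_5, y_5) = (11·116161 + 30·2·21208, 11·21208 + 2·116161) = (2550251, 465610)

11 2
241 44
5291 966
116161 21208
2550251 465610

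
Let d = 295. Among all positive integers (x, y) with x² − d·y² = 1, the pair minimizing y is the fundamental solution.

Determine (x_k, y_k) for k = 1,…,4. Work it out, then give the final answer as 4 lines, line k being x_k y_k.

2024999 117900
8201241900001 477494764200
33215013292518224999 1933852840020353700
134520737404664024967600001 7832100134376274949528400

√295 = [17; 5,1,2,3,2,6,2,3,2,1,5,34, …], period ℓ=12 (even) → k=11
i=0: a=17 ⇒ p=17, q=1
i=1: a=5 ⇒ p=86, q=5
i=2: a=1 ⇒ p=103, q=6
i=3: a=2 ⇒ p=292, q=17
i=4: a=3 ⇒ p=979, q=57
i=5: a=2 ⇒ p=2250, q=131
i=6: a=6 ⇒ p=14479, q=843
i=7: a=2 ⇒ p=31208, q=1817
i=8: a=3 ⇒ p=108103, q=6294
…
i=10: a=1 ⇒ p=355517, q=20699
i=11: a=5 ⇒ p=2024999, q=117900
→ (2024999, 117900).  Check: 2024999²=4100620950001, 295·117900²=4100620950000, difference 1.
(2024999+117900√295)^2 = 8201241900001 + 477494764200√295
(2024999+117900√295)^3 = 33215013292518224999 + 1933852840020353700√295
(2024999+117900√295)^4 = 134520737404664024967600001 + 7832100134376274949528400√295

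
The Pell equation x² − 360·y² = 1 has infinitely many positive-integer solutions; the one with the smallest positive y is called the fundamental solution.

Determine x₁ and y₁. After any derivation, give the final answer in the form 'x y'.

19 1

√360 → a₀=18, period (1,36); ℓ=2 even so k=1
a_0=18:  p_0=18·1+0=18,  q_0=18·0+1=1
a_1=1:  p_1=1·18+1=19,  q_1=1·1+0=1
(x₁, y₁) = (19, 1);  19² − 360·1² = 1 ✓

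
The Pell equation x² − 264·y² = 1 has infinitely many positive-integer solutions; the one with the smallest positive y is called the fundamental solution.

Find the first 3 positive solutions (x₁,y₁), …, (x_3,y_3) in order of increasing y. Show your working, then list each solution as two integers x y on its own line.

[16; 4,32] for √264; ℓ=2 ⇒ convergent index 1
i=0: a=16 ⇒ p=16, q=1
i=1: a=4 ⇒ p=65, q=4
(x₁, y₁) = (65, 4);  65² − 264·4² = 1 ✓
(65+4√264)^2 = 8449 + 520√264
(65+4√264)^3 = 1098305 + 67596√264

65 4
8449 520
1098305 67596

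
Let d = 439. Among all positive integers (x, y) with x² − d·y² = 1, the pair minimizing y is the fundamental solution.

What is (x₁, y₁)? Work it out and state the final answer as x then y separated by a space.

440 21

[20; 1,19,1,40] for √439; ℓ=4 ⇒ convergent index 3
k=0  a_k=20  p_k/q_k = 20/1
…
k=2  a_k=19  p_k/q_k = 419/20
k=3  a_k=1  p_k/q_k = 440/21
(x₁, y₁) = (440, 21);  440² − 439·21² = 1 ✓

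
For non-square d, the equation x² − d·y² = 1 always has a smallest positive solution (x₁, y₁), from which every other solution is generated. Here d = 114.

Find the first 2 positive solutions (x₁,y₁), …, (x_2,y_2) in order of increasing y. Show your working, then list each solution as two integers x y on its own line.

d=114: √d = [10; 1,2,10,2,1,20] (ℓ=6, even), read p_5/q_5
a_0=10:  p_0=10·1+0=10,  q_0=10·0+1=1
…
a_3=10:  p_3=10·32+11=331,  q_3=10·3+1=31
a_4=2:  p_4=2·331+32=694,  q_4=2·31+3=65
a_5=1:  p_5=1·694+331=1025,  q_5=1·65+31=96
(x₁, y₁) = (1025, 96);  1025² − 114·96² = 1 ✓
n=2: (1025,96)∘(1025,96) = (1025·1025+114·96·96, 1025·96+96·1025) = (2101249,196800)

1025 96
2101249 196800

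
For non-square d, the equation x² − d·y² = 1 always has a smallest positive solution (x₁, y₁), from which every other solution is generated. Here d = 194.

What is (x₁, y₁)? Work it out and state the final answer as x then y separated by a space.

[13; 1,12,1,26] for √194; ℓ=4 ⇒ convergent index 3
i=0: a=13 ⇒ p=13, q=1
i=1: a=1 ⇒ p=14, q=1
i=2: a=12 ⇒ p=181, q=13
i=3: a=1 ⇒ p=195, q=14
→ (195, 14).  Check: 195²=38025, 194·14²=38024, difference 1.

195 14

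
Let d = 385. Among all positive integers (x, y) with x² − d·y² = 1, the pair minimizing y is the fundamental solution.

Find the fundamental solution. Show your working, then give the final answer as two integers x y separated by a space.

95831 4884

√385 → a₀=19, period (1,1,1,1,1,…,1,1,38); ℓ=16 even so k=15
step 0: (19, 1)  from 19·(1,0) + (0,1)
…
step 3: (59, 3)  from 1·(39,2) + (20,1)
…
step 9: (2747, 140)  from 1·(2021,103) + (726,37)
…
step 11: (13009, 663)  from 1·(10262,523) + (2747,140)
…
step 14: (59551, 3035)  from 1·(36280,1849) + (23271,1186)
step 15: (95831, 4884)  from 1·(59551,3035) + (36280,1849)
fundamental: x₁=95831, y₁=4884  (since 9183580561 − 385·23853456 = 1)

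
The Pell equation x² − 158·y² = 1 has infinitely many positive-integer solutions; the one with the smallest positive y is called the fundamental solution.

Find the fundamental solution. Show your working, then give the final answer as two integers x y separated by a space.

7743 616

√158 → a₀=12, period (1,1,3,12,3,1,1,24); ℓ=8 even so k=7
a_0=12:  p_0=12·1+0=12,  q_0=12·0+1=1
…
a_2=1:  p_2=1·13+12=25,  q_2=1·1+1=2
…
a_6=1:  p_6=1·3331+1081=4412,  q_6=1·265+86=351
a_7=1:  p_7=1·4412+3331=7743,  q_7=1·351+265=616
fundamental: x₁=7743, y₁=616  (since 59954049 − 158·379456 = 1)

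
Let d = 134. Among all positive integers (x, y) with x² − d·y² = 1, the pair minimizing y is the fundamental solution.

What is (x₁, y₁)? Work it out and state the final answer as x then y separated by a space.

d=134: √d = [11; 1,1,2,1,3,…,1,1,22] (ℓ=14, even), read p_13/q_13
k=0  a_k=11  p_k/q_k = 11/1
k=1  a_k=1  p_k/q_k = 12/1
…
k=4  a_k=1  p_k/q_k = 81/7
…
k=6  a_k=1  p_k/q_k = 382/33
k=7  a_k=10  p_k/q_k = 4121/356
…
k=10  a_k=1  p_k/q_k = 22133/1912
k=11  a_k=2  p_k/q_k = 61896/5347
k=12  a_k=1  p_k/q_k = 84029/7259
k=13  a_k=1  p_k/q_k = 145925/12606
→ (145925, 12606).  Check: 145925²=21294105625, 134·12606²=21294105624, difference 1.

145925 12606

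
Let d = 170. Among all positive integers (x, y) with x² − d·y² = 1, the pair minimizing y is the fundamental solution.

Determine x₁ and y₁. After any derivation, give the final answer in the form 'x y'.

√170 → a₀=13, period (26); ℓ=1 odd so k=1
k=0  a_k=13  p_k/q_k = 13/1
k=1  a_k=26  p_k/q_k = 339/26
fundamental: x₁=339, y₁=26  (since 114921 − 170·676 = 1)

339 26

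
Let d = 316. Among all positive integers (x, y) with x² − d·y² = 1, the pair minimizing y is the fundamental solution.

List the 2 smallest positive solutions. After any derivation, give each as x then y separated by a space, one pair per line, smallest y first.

[17; 1,3,2,8,2,3,1,34] for √316; ℓ=8 ⇒ convergent index 7
a_0=17:  p_0=17·1+0=17,  q_0=17·0+1=1
…
a_3=2:  p_3=2·71+18=160,  q_3=2·4+1=9
a_4=8:  p_4=8·160+71=1351,  q_4=8·9+4=76
a_5=2:  p_5=2·1351+160=2862,  q_5=2·76+9=161
a_6=3:  p_6=3·2862+1351=9937,  q_6=3·161+76=559
a_7=1:  p_7=1·9937+2862=12799,  q_7=1·559+161=720
(x₁, y₁) = (12799, 720);  12799² − 316·720² = 1 ✓
(12799+720√316)^2 = 327628801 + 18430560√316

12799 720
327628801 18430560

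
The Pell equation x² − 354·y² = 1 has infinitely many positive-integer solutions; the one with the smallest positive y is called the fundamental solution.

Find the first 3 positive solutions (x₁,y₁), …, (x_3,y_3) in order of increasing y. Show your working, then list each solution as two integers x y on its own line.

258065 13716
133195088449 7079239080
68745981000924305 3653807666346684

[18; 1,4,2,2,18,2,2,4,1,36] for √354; ℓ=10 ⇒ convergent index 9
a_0=18:  p_0=18·1+0=18,  q_0=18·0+1=1
…
a_5=18:  p_5=18·508+207=9351,  q_5=18·27+11=497
a_6=2:  p_6=2·9351+508=19210,  q_6=2·497+27=1021
…
a_8=4:  p_8=4·47771+19210=210294,  q_8=4·2539+1021=11177
a_9=1:  p_9=1·210294+47771=258065,  q_9=1·11177+2539=13716
→ (258065, 13716).  Check: 258065²=66597544225, 354·13716²=66597544224, difference 1.
k=2:  x_2 = 258065·258065+354·13716·13716 = 133195088449,  y_2 = 258065·13716+13716·258065 = 7079239080
k=3:  x_3 = 258065·133195088449+354·13716·7079239080 = 68745981000924305,  y_3 = 258065·7079239080+13716·133195088449 = 3653807666346684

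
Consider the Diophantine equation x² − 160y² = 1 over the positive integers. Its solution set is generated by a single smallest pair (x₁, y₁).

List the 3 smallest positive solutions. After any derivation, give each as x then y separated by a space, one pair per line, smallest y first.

√160 = [12; 1,1,1,5,1,1,1,24, …], period ℓ=8 (even) → k=7
step 0: (12, 1)  from 12·(1,0) + (0,1)
…
step 2: (25, 2)  from 1·(13,1) + (12,1)
step 3: (38, 3)  from 1·(25,2) + (13,1)
step 4: (215, 17)  from 5·(38,3) + (25,2)
step 5: (253, 20)  from 1·(215,17) + (38,3)
step 6: (468, 37)  from 1·(253,20) + (215,17)
step 7: (721, 57)  from 1·(468,37) + (253,20)
fundamental: x₁=721, y₁=57  (since 519841 − 160·3249 = 1)
k=2:  x_2 = 721·721+160·57·57 = 1039681,  y_2 = 721·57+57·721 = 82194
k=3:  x_3 = 721·1039681+160·57·82194 = 1499219281,  y_3 = 721·82194+57·1039681 = 118523691

721 57
1039681 82194
1499219281 118523691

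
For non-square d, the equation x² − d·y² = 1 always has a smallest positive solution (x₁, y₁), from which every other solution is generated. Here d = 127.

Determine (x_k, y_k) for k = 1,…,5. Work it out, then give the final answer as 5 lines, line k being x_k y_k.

√127 = [11; 3,1,2,2,7,11,7,2,2,1,3,22, …], period ℓ=12 (even) → k=11
a_0=11:  p_0=11·1+0=11,  q_0=11·0+1=1
a_1=3:  p_1=3·11+1=34,  q_1=3·1+0=3
…
a_3=2:  p_3=2·45+34=124,  q_3=2·4+3=11
…
a_5=7:  p_5=7·293+124=2175,  q_5=7·26+11=193
a_6=11:  p_6=11·2175+293=24218,  q_6=11·193+26=2149
a_7=7:  p_7=7·24218+2175=171701,  q_7=7·2149+193=15236
a_8=2:  p_8=2·171701+24218=367620,  q_8=2·15236+2149=32621
a_9=2:  p_9=2·367620+171701=906941,  q_9=2·32621+15236=80478
a_10=1:  p_10=1·906941+367620=1274561,  q_10=1·80478+32621=113099
a_11=3:  p_11=3·1274561+906941=4730624,  q_11=3·113099+80478=419775
→ (4730624, 419775).  Check: 4730624²=22378803429376, 127·419775²=22378803429375, difference 1.
(4730624+419775√127)^2 = 44757606858751 + 3971595379200√127
(4730624+419775√127)^3 = 423462818377139450624 + 37576248838264821825√127
(4730624+419775√127)^4 = 4006486743445029115330560001 + 355518209168531397366758400√127
(4730624+419775√127)^5 = 37906364688445371364544653008890624 + 3363645945459311770024609913661375√127

4730624 419775
44757606858751 3971595379200
423462818377139450624 37576248838264821825
4006486743445029115330560001 355518209168531397366758400
37906364688445371364544653008890624 3363645945459311770024609913661375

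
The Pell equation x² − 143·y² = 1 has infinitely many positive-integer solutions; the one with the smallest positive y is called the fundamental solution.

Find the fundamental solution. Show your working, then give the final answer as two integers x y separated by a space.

12 1

√143 → a₀=11, period (1,22); ℓ=2 even so k=1
a_0=11:  p_0=11·1+0=11,  q_0=11·0+1=1
a_1=1:  p_1=1·11+1=12,  q_1=1·1+0=1
→ (12, 1).  Check: 12²=144, 143·1²=143, difference 1.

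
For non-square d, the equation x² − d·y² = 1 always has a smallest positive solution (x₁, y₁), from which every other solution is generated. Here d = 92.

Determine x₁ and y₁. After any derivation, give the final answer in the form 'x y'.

[9; 1,1,2,4,2,1,1,18] for √92; ℓ=8 ⇒ convergent index 7
k=0  a_k=9  p_k/q_k = 9/1
…
k=4  a_k=4  p_k/q_k = 211/22
k=5  a_k=2  p_k/q_k = 470/49
k=6  a_k=1  p_k/q_k = 681/71
k=7  a_k=1  p_k/q_k = 1151/120
→ (1151, 120).  Check: 1151²=1324801, 92·120²=1324800, difference 1.

1151 120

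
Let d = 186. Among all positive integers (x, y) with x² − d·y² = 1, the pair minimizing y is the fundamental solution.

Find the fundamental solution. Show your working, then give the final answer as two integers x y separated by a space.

7501 550

√186 = [13; 1,1,1,3,4,3,1,1,1,26, …], period ℓ=10 (even) → k=9
step 0: (13, 1)  from 13·(1,0) + (0,1)
step 1: (14, 1)  from 1·(13,1) + (1,0)
step 2: (27, 2)  from 1·(14,1) + (13,1)
step 3: (41, 3)  from 1·(27,2) + (14,1)
step 4: (150, 11)  from 3·(41,3) + (27,2)
step 5: (641, 47)  from 4·(150,11) + (41,3)
step 6: (2073, 152)  from 3·(641,47) + (150,11)
step 7: (2714, 199)  from 1·(2073,152) + (641,47)
step 8: (4787, 351)  from 1·(2714,199) + (2073,152)
step 9: (7501, 550)  from 1·(4787,351) + (2714,199)
(x₁, y₁) = (7501, 550);  7501² − 186·550² = 1 ✓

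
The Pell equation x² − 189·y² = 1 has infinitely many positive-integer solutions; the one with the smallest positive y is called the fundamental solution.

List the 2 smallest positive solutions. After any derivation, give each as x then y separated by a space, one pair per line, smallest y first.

√189 → a₀=13, period (1,2,1,26); ℓ=4 even so k=3
i=0: a=13 ⇒ p=13, q=1
i=1: a=1 ⇒ p=14, q=1
i=2: a=2 ⇒ p=41, q=3
i=3: a=1 ⇒ p=55, q=4
(x₁, y₁) = (55, 4);  55² − 189·4² = 1 ✓
n=2: (55,4)∘(55,4) = (55·55+189·4·4, 55·4+4·55) = (6049,440)

55 4
6049 440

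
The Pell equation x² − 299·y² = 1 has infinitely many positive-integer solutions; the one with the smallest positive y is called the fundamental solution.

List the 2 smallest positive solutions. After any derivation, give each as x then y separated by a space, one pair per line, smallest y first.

[17; 3,2,3,34] for √299; ℓ=4 ⇒ convergent index 3
step 0: (17, 1)  from 17·(1,0) + (0,1)
…
step 2: (121, 7)  from 2·(52,3) + (17,1)
step 3: (415, 24)  from 3·(121,7) + (52,3)
fundamental: x₁=415, y₁=24  (since 172225 − 299·576 = 1)
(415+24√299)^2 = 344449 + 19920√299

415 24
344449 19920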